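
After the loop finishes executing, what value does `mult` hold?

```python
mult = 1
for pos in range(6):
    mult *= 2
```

Let's trace through this code step by step.

Initialize: mult = 1
Entering loop: for pos in range(6):
After iteration 1: pos = 0, mult = 2
After iteration 2: pos = 1, mult = 4
After iteration 3: pos = 2, mult = 8
After iteration 4: pos = 3, mult = 16
After iteration 5: pos = 4, mult = 32
After iteration 6: pos = 5, mult = 64
Loop ends.

Final answer: 64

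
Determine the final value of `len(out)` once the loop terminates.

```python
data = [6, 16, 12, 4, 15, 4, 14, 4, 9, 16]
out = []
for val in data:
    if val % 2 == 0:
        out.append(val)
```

Let's trace through this code step by step.

Initialize: data = [6, 16, 12, 4, 15, 4, 14, 4, 9, 16]
Initialize: out = []
Entering loop: for val in data:
After iteration 1: val = 6, out = [6]
After iteration 2: val = 16, out = [6, 16]
After iteration 3: val = 12, out = [6, 16, 12]
After iteration 4: val = 4, out = [6, 16, 12, 4]
After iteration 5: val = 15, out = [6, 16, 12, 4]
After iteration 6: val = 4, out = [6, 16, 12, 4, 4]
After iteration 7: val = 14, out = [6, 16, 12, 4, 4, 14]
After iteration 8: val = 4, out = [6, 16, 12, 4, 4, 14, 4]
After iteration 9: val = 9, out = [6, 16, 12, 4, 4, 14, 4]
After iteration 10: val = 16, out = [6, 16, 12, 4, 4, 14, 4, 16]
Loop ends.
len(out) = 8

Final answer: 8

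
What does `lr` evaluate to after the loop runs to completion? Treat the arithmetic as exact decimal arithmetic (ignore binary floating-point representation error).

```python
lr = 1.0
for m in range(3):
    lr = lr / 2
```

Let's trace through this code step by step.

Initialize: lr = 1.0
Entering loop: for m in range(3):
After iteration 1: m = 0, lr = 0.5
After iteration 2: m = 1, lr = 0.25
After iteration 3: m = 2, lr = 0.125
Loop ends.

Final answer: 0.125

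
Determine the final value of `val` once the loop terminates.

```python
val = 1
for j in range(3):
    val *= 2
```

Let's trace through this code step by step.

Initialize: val = 1
Entering loop: for j in range(3):
After iteration 1: j = 0, val = 2
After iteration 2: j = 1, val = 4
After iteration 3: j = 2, val = 8
Loop ends.

Final answer: 8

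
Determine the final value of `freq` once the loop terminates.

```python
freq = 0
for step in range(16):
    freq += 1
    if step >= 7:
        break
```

Let's trace through this code step by step.

Initialize: freq = 0
Entering loop: for step in range(16):
After iteration 1: step = 0, freq = 1
After iteration 2: step = 1, freq = 2
After iteration 3: step = 2, freq = 3
After iteration 4: step = 3, freq = 4
After iteration 5: step = 4, freq = 5
After iteration 6: step = 5, freq = 6
After iteration 7: step = 6, freq = 7
After iteration 8: step = 7, freq = 8
Loop ends.

Final answer: 8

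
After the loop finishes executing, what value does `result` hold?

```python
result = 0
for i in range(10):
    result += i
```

Let's trace through this code step by step.

Initialize: result = 0
Entering loop: for i in range(10):
After iteration 1: i = 0, result = 0
After iteration 2: i = 1, result = 1
After iteration 3: i = 2, result = 3
After iteration 4: i = 3, result = 6
After iteration 5: i = 4, result = 10
After iteration 6: i = 5, result = 15
After iteration 7: i = 6, result = 21
After iteration 8: i = 7, result = 28
After iteration 9: i = 8, result = 36
After iteration 10: i = 9, result = 45
Loop ends.

Final answer: 45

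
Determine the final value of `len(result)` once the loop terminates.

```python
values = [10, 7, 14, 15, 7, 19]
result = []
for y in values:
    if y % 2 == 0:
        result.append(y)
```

Let's trace through this code step by step.

Initialize: values = [10, 7, 14, 15, 7, 19]
Initialize: result = []
Entering loop: for y in values:
After iteration 1: y = 10, result = [10]
After iteration 2: y = 7, result = [10]
After iteration 3: y = 14, result = [10, 14]
After iteration 4: y = 15, result = [10, 14]
After iteration 5: y = 7, result = [10, 14]
After iteration 6: y = 19, result = [10, 14]
Loop ends.
len(result) = 2

Final answer: 2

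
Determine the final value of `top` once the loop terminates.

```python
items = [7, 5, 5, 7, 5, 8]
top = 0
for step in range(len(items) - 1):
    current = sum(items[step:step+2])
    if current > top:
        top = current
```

Let's trace through this code step by step.

Initialize: items = [7, 5, 5, 7, 5, 8]
Initialize: top = 0
Entering loop: for step in range(len(items) - 1):
After iteration 1: step = 0, top = 12, current = 12
After iteration 2: step = 1, top = 12, current = 10
After iteration 3: step = 2, top = 12, current = 12
After iteration 4: step = 3, top = 12, current = 12
After iteration 5: step = 4, top = 13, current = 13
Loop ends.

Final answer: 13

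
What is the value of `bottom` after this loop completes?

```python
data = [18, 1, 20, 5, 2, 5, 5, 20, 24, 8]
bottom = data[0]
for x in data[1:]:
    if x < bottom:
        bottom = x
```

Let's trace through this code step by step.

Initialize: data = [18, 1, 20, 5, 2, 5, 5, 20, 24, 8]
Initialize: bottom = 18
Entering loop: for x in data[1:]:
After iteration 1: x = 1, bottom = 1
After iteration 2: x = 20, bottom = 1
After iteration 3: x = 5, bottom = 1
After iteration 4: x = 2, bottom = 1
After iteration 5: x = 5, bottom = 1
After iteration 6: x = 5, bottom = 1
After iteration 7: x = 20, bottom = 1
After iteration 8: x = 24, bottom = 1
After iteration 9: x = 8, bottom = 1
Loop ends.

Final answer: 1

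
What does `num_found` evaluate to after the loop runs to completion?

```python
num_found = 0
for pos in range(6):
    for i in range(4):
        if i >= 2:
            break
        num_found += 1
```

Let's trace through this code step by step.

Initialize: num_found = 0
Entering loop: for pos in range(6):
After iteration 1: pos = 0, num_found = 2
After iteration 2: pos = 1, num_found = 4
After iteration 3: pos = 2, num_found = 6
After iteration 4: pos = 3, num_found = 8
After iteration 5: pos = 4, num_found = 10
After iteration 6: pos = 5, num_found = 12
Loop ends.

Final answer: 12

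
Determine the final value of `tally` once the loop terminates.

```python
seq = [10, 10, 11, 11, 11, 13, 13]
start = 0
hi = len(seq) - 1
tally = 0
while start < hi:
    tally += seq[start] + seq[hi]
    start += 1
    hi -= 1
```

Let's trace through this code step by step.

Initialize: seq = [10, 10, 11, 11, 11, 13, 13]
Initialize: start = 0
Initialize: hi = 6
Initialize: tally = 0
Entering loop: while start < hi:
After iteration 1: start = 1, hi = 5, tally = 23
After iteration 2: start = 2, hi = 4, tally = 46
After iteration 3: start = 3, hi = 3, tally = 68
Loop ends.

Final answer: 68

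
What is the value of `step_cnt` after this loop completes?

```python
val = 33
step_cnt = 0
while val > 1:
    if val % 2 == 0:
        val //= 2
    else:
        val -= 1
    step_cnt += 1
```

Let's trace through this code step by step.

Initialize: val = 33
Initialize: step_cnt = 0
Entering loop: while val > 1:
After iteration 1: val = 32, step_cnt = 1
After iteration 2: val = 16, step_cnt = 2
After iteration 3: val = 8, step_cnt = 3
After iteration 4: val = 4, step_cnt = 4
After iteration 5: val = 2, step_cnt = 5
After iteration 6: val = 1, step_cnt = 6
Loop ends.

Final answer: 6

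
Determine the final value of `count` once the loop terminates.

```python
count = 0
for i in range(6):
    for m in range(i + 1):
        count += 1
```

Let's trace through this code step by step.

Initialize: count = 0
Entering loop: for i in range(6):
After iteration 1: i = 0, count = 1, m = 0
After iteration 2: i = 1, count = 3, m = 1
After iteration 3: i = 2, count = 6, m = 2
After iteration 4: i = 3, count = 10, m = 3
After iteration 5: i = 4, count = 15, m = 4
After iteration 6: i = 5, count = 21, m = 5
Loop ends.

Final answer: 21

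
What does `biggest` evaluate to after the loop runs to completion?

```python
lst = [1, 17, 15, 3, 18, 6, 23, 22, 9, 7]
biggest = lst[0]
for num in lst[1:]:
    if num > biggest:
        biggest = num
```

Let's trace through this code step by step.

Initialize: lst = [1, 17, 15, 3, 18, 6, 23, 22, 9, 7]
Initialize: biggest = 1
Entering loop: for num in lst[1:]:
After iteration 1: num = 17, biggest = 17
After iteration 2: num = 15, biggest = 17
After iteration 3: num = 3, biggest = 17
After iteration 4: num = 18, biggest = 18
After iteration 5: num = 6, biggest = 18
After iteration 6: num = 23, biggest = 23
After iteration 7: num = 22, biggest = 23
After iteration 8: num = 9, biggest = 23
After iteration 9: num = 7, biggest = 23
Loop ends.

Final answer: 23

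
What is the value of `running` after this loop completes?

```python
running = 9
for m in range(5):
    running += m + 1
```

Let's trace through this code step by step.

Initialize: running = 9
Entering loop: for m in range(5):
After iteration 1: m = 0, running = 10
After iteration 2: m = 1, running = 12
After iteration 3: m = 2, running = 15
After iteration 4: m = 3, running = 19
After iteration 5: m = 4, running = 24
Loop ends.

Final answer: 24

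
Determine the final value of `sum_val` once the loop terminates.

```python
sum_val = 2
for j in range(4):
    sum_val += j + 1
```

Let's trace through this code step by step.

Initialize: sum_val = 2
Entering loop: for j in range(4):
After iteration 1: j = 0, sum_val = 3
After iteration 2: j = 1, sum_val = 5
After iteration 3: j = 2, sum_val = 8
After iteration 4: j = 3, sum_val = 12
Loop ends.

Final answer: 12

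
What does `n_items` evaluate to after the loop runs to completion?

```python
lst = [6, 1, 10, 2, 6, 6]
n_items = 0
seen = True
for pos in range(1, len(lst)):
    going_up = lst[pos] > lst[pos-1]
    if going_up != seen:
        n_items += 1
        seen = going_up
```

Let's trace through this code step by step.

Initialize: lst = [6, 1, 10, 2, 6, 6]
Initialize: n_items = 0
Initialize: seen = True
Entering loop: for pos in range(1, len(lst)):
After iteration 1: pos = 1, n_items = 1, seen = False, going_up = False
After iteration 2: pos = 2, n_items = 2, seen = True, going_up = True
After iteration 3: pos = 3, n_items = 3, seen = False, going_up = False
After iteration 4: pos = 4, n_items = 4, seen = True, going_up = True
After iteration 5: pos = 5, n_items = 5, seen = False, going_up = False
Loop ends.

Final answer: 5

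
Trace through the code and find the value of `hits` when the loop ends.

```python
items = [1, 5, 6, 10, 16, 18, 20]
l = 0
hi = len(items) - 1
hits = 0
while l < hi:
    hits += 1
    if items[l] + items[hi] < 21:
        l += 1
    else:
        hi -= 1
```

Let's trace through this code step by step.

Initialize: items = [1, 5, 6, 10, 16, 18, 20]
Initialize: l = 0
Initialize: hi = 6
Initialize: hits = 0
Entering loop: while l < hi:
After iteration 1: l = 0, hi = 5, hits = 1
After iteration 2: l = 1, hi = 5, hits = 2
After iteration 3: l = 1, hi = 4, hits = 3
After iteration 4: l = 1, hi = 3, hits = 4
After iteration 5: l = 2, hi = 3, hits = 5
After iteration 6: l = 3, hi = 3, hits = 6
Loop ends.

Final answer: 6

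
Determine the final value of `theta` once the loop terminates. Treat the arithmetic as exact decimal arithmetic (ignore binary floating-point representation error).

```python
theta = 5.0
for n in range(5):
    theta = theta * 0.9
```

Let's trace through this code step by step.

Initialize: theta = 5.0
Entering loop: for n in range(5):
After iteration 1: n = 0, theta = 4.5
After iteration 2: n = 1, theta = 4.05
After iteration 3: n = 2, theta = 3.645
After iteration 4: n = 3, theta = 3.2805
After iteration 5: n = 4, theta = 2.95245
Loop ends.

Final answer: 2.95245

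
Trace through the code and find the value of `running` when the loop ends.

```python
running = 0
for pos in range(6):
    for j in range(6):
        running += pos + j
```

Let's trace through this code step by step.

Initialize: running = 0
Entering loop: for pos in range(6):
After iteration 1: pos = 0, running = 15
After iteration 2: pos = 1, running = 36
After iteration 3: pos = 2, running = 63
After iteration 4: pos = 3, running = 96
After iteration 5: pos = 4, running = 135
After iteration 6: pos = 5, running = 180
Loop ends.

Final answer: 180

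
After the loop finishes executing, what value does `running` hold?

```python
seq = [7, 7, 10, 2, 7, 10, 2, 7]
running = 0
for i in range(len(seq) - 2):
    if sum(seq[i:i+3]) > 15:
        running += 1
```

Let's trace through this code step by step.

Initialize: seq = [7, 7, 10, 2, 7, 10, 2, 7]
Initialize: running = 0
Entering loop: for i in range(len(seq) - 2):
After iteration 1: i = 0, running = 1
After iteration 2: i = 1, running = 2
After iteration 3: i = 2, running = 3
After iteration 4: i = 3, running = 4
After iteration 5: i = 4, running = 5
After iteration 6: i = 5, running = 6
Loop ends.

Final answer: 6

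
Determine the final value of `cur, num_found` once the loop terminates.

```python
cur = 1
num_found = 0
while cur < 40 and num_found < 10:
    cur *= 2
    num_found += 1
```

Let's trace through this code step by step.

Initialize: cur = 1
Initialize: num_found = 0
Entering loop: while cur < 40 and num_found < 10:
After iteration 1: cur = 2, num_found = 1
After iteration 2: cur = 4, num_found = 2
After iteration 3: cur = 8, num_found = 3
After iteration 4: cur = 16, num_found = 4
After iteration 5: cur = 32, num_found = 5
After iteration 6: cur = 64, num_found = 6
Loop ends.

Final answer: 64, 6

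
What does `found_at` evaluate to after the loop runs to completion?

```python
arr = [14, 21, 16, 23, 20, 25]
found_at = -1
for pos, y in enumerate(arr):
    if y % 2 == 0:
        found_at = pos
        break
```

Let's trace through this code step by step.

Initialize: arr = [14, 21, 16, 23, 20, 25]
Initialize: found_at = -1
Entering loop: for pos, y in enumerate(arr):
After iteration 1: pos = 0, y = 14, found_at = 0
Loop ends.

Final answer: 0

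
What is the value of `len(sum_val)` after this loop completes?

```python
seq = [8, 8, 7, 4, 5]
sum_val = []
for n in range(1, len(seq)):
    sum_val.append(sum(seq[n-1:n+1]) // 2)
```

Let's trace through this code step by step.

Initialize: seq = [8, 8, 7, 4, 5]
Initialize: sum_val = []
Entering loop: for n in range(1, len(seq)):
After iteration 1: n = 1, sum_val = [8]
After iteration 2: n = 2, sum_val = [8, 7]
After iteration 3: n = 3, sum_val = [8, 7, 5]
After iteration 4: n = 4, sum_val = [8, 7, 5, 4]
Loop ends.
len(sum_val) = 4

Final answer: 4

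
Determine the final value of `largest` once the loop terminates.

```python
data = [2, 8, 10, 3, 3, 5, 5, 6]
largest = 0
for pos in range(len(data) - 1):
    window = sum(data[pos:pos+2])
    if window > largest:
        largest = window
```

Let's trace through this code step by step.

Initialize: data = [2, 8, 10, 3, 3, 5, 5, 6]
Initialize: largest = 0
Entering loop: for pos in range(len(data) - 1):
After iteration 1: pos = 0, largest = 10, window = 10
After iteration 2: pos = 1, largest = 18, window = 18
After iteration 3: pos = 2, largest = 18, window = 13
After iteration 4: pos = 3, largest = 18, window = 6
After iteration 5: pos = 4, largest = 18, window = 8
After iteration 6: pos = 5, largest = 18, window = 10
After iteration 7: pos = 6, largest = 18, window = 11
Loop ends.

Final answer: 18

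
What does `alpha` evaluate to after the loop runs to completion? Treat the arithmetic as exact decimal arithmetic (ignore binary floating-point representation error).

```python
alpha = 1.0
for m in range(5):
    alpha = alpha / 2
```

Let's trace through this code step by step.

Initialize: alpha = 1.0
Entering loop: for m in range(5):
After iteration 1: m = 0, alpha = 0.5
After iteration 2: m = 1, alpha = 0.25
After iteration 3: m = 2, alpha = 0.125
After iteration 4: m = 3, alpha = 0.0625
After iteration 5: m = 4, alpha = 0.03125
Loop ends.

Final answer: 0.03125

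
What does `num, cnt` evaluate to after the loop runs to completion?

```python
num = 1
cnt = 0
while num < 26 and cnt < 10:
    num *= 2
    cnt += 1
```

Let's trace through this code step by step.

Initialize: num = 1
Initialize: cnt = 0
Entering loop: while num < 26 and cnt < 10:
After iteration 1: num = 2, cnt = 1
After iteration 2: num = 4, cnt = 2
After iteration 3: num = 8, cnt = 3
After iteration 4: num = 16, cnt = 4
After iteration 5: num = 32, cnt = 5
Loop ends.

Final answer: 32, 5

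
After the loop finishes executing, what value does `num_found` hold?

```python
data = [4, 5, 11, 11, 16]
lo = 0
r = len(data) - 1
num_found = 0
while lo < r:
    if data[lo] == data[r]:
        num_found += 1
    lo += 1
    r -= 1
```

Let's trace through this code step by step.

Initialize: data = [4, 5, 11, 11, 16]
Initialize: lo = 0
Initialize: r = 4
Initialize: num_found = 0
Entering loop: while lo < r:
After iteration 1: lo = 1, r = 3, num_found = 0
After iteration 2: lo = 2, r = 2, num_found = 0
Loop ends.

Final answer: 0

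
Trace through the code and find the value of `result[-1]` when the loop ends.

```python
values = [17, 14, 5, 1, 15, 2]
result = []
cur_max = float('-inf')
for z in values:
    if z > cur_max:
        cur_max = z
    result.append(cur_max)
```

Let's trace through this code step by step.

Initialize: values = [17, 14, 5, 1, 15, 2]
Initialize: result = []
Initialize: cur_max = -inf
Entering loop: for z in values:
After iteration 1: z = 17, result = [17], cur_max = 17
After iteration 2: z = 14, result = [17, 17], cur_max = 17
After iteration 3: z = 5, result = [17, 17, 17], cur_max = 17
After iteration 4: z = 1, result = [17, 17, 17, 17], cur_max = 17
After iteration 5: z = 15, result = [17, 17, 17, 17, 17], cur_max = 17
After iteration 6: z = 2, result = [17, 17, 17, 17, 17, 17], cur_max = 17
Loop ends.
result[-1] = 17

Final answer: 17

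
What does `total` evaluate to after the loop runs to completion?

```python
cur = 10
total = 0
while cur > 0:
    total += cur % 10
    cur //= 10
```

Let's trace through this code step by step.

Initialize: cur = 10
Initialize: total = 0
Entering loop: while cur > 0:
After iteration 1: cur = 1, total = 0
After iteration 2: cur = 0, total = 1
Loop ends.

Final answer: 1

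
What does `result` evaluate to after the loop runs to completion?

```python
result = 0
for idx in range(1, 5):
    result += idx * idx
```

Let's trace through this code step by step.

Initialize: result = 0
Entering loop: for idx in range(1, 5):
After iteration 1: idx = 1, result = 1
After iteration 2: idx = 2, result = 5
After iteration 3: idx = 3, result = 14
After iteration 4: idx = 4, result = 30
Loop ends.

Final answer: 30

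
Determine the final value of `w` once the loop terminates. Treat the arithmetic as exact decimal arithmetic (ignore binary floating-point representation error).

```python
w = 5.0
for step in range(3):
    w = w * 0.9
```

Let's trace through this code step by step.

Initialize: w = 5.0
Entering loop: for step in range(3):
After iteration 1: step = 0, w = 4.5
After iteration 2: step = 1, w = 4.05
After iteration 3: step = 2, w = 3.645
Loop ends.

Final answer: 3.645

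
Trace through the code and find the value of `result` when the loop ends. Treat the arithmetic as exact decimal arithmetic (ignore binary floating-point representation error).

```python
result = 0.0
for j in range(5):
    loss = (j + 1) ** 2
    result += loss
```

Let's trace through this code step by step.

Initialize: result = 0.0
Entering loop: for j in range(5):
After iteration 1: j = 0, result = 1.0, loss = 1
After iteration 2: j = 1, result = 5.0, loss = 4
After iteration 3: j = 2, result = 14.0, loss = 9
After iteration 4: j = 3, result = 30.0, loss = 16
After iteration 5: j = 4, result = 55.0, loss = 25
Loop ends.

Final answer: 55.0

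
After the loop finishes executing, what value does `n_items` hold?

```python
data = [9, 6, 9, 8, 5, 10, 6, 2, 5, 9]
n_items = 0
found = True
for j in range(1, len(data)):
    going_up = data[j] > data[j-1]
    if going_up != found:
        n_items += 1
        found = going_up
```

Let's trace through this code step by step.

Initialize: data = [9, 6, 9, 8, 5, 10, 6, 2, 5, 9]
Initialize: n_items = 0
Initialize: found = True
Entering loop: for j in range(1, len(data)):
After iteration 1: j = 1, n_items = 1, found = False, going_up = False
After iteration 2: j = 2, n_items = 2, found = True, going_up = True
After iteration 3: j = 3, n_items = 3, found = False, going_up = False
After iteration 4: j = 4, n_items = 3, found = False, going_up = False
After iteration 5: j = 5, n_items = 4, found = True, going_up = True
After iteration 6: j = 6, n_items = 5, found = False, going_up = False
After iteration 7: j = 7, n_items = 5, found = False, going_up = False
After iteration 8: j = 8, n_items = 6, found = True, going_up = True
After iteration 9: j = 9, n_items = 6, found = True, going_up = True
Loop ends.

Final answer: 6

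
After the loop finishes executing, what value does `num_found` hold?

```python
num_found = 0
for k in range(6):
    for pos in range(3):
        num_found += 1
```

Let's trace through this code step by step.

Initialize: num_found = 0
Entering loop: for k in range(6):
After iteration 1: k = 0, num_found = 3
After iteration 2: k = 1, num_found = 6
After iteration 3: k = 2, num_found = 9
After iteration 4: k = 3, num_found = 12
After iteration 5: k = 4, num_found = 15
After iteration 6: k = 5, num_found = 18
Loop ends.

Final answer: 18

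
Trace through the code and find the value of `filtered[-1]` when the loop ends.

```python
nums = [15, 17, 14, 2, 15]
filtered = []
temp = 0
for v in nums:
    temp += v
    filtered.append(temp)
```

Let's trace through this code step by step.

Initialize: nums = [15, 17, 14, 2, 15]
Initialize: filtered = []
Initialize: temp = 0
Entering loop: for v in nums:
After iteration 1: v = 15, filtered = [15], temp = 15
After iteration 2: v = 17, filtered = [15, 32], temp = 32
After iteration 3: v = 14, filtered = [15, 32, 46], temp = 46
After iteration 4: v = 2, filtered = [15, 32, 46, 48], temp = 48
After iteration 5: v = 15, filtered = [15, 32, 46, 48, 63], temp = 63
Loop ends.
filtered[-1] = 63

Final answer: 63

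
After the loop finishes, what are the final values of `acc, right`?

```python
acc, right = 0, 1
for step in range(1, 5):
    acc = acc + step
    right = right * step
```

Let's trace through this code step by step.

Initialize: acc = 0
Initialize: right = 1
Entering loop: for step in range(1, 5):
After iteration 1: step = 1, acc = 1, right = 1
After iteration 2: step = 2, acc = 3, right = 2
After iteration 3: step = 3, acc = 6, right = 6
After iteration 4: step = 4, acc = 10, right = 24
Loop ends.

Final answer: 10, 24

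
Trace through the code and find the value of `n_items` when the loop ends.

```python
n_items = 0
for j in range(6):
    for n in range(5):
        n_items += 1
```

Let's trace through this code step by step.

Initialize: n_items = 0
Entering loop: for j in range(6):
After iteration 1: j = 0, n_items = 5
After iteration 2: j = 1, n_items = 10
After iteration 3: j = 2, n_items = 15
After iteration 4: j = 3, n_items = 20
After iteration 5: j = 4, n_items = 25
After iteration 6: j = 5, n_items = 30
Loop ends.

Final answer: 30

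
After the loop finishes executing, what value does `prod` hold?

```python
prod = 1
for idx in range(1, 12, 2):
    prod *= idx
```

Let's trace through this code step by step.

Initialize: prod = 1
Entering loop: for idx in range(1, 12, 2):
After iteration 1: idx = 1, prod = 1
After iteration 2: idx = 3, prod = 3
After iteration 3: idx = 5, prod = 15
After iteration 4: idx = 7, prod = 105
After iteration 5: idx = 9, prod = 945
After iteration 6: idx = 11, prod = 10395
Loop ends.

Final answer: 10395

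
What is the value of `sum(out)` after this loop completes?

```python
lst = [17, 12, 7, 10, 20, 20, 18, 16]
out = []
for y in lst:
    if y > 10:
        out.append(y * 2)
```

Let's trace through this code step by step.

Initialize: lst = [17, 12, 7, 10, 20, 20, 18, 16]
Initialize: out = []
Entering loop: for y in lst:
After iteration 1: y = 17, out = [34]
After iteration 2: y = 12, out = [34, 24]
After iteration 3: y = 7, out = [34, 24]
After iteration 4: y = 10, out = [34, 24]
After iteration 5: y = 20, out = [34, 24, 40]
After iteration 6: y = 20, out = [34, 24, 40, 40]
After iteration 7: y = 18, out = [34, 24, 40, 40, 36]
After iteration 8: y = 16, out = [34, 24, 40, 40, 36, 32]
Loop ends.
sum(out) = 206

Final answer: 206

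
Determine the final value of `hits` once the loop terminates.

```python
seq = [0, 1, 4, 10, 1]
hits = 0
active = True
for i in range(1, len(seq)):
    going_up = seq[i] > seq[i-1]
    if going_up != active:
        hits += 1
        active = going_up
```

Let's trace through this code step by step.

Initialize: seq = [0, 1, 4, 10, 1]
Initialize: hits = 0
Initialize: active = True
Entering loop: for i in range(1, len(seq)):
After iteration 1: i = 1, hits = 0, active = True, going_up = True
After iteration 2: i = 2, hits = 0, active = True, going_up = True
After iteration 3: i = 3, hits = 0, active = True, going_up = True
After iteration 4: i = 4, hits = 1, active = False, going_up = False
Loop ends.

Final answer: 1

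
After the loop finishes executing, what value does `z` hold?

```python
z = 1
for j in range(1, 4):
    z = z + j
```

Let's trace through this code step by step.

Initialize: z = 1
Entering loop: for j in range(1, 4):
After iteration 1: j = 1, z = 2
After iteration 2: j = 2, z = 4
After iteration 3: j = 3, z = 7
Loop ends.

Final answer: 7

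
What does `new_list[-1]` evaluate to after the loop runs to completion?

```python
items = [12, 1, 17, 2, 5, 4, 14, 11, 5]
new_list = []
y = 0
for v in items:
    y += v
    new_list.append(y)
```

Let's trace through this code step by step.

Initialize: items = [12, 1, 17, 2, 5, 4, 14, 11, 5]
Initialize: new_list = []
Initialize: y = 0
Entering loop: for v in items:
After iteration 1: v = 12, new_list = [12], y = 12
After iteration 2: v = 1, new_list = [12, 13], y = 13
After iteration 3: v = 17, new_list = [12, 13, 30], y = 30
After iteration 4: v = 2, new_list = [12, 13, 30, 32], y = 32
After iteration 5: v = 5, new_list = [12, 13, 30, 32, 37], y = 37
After iteration 6: v = 4, new_list = [12, 13, 30, 32, 37, 41], y = 41
After iteration 7: v = 14, new_list = [12, 13, 30, 32, 37, 41, 55], y = 55
After iteration 8: v = 11, new_list = [12, 13, 30, 32, 37, 41, 55, 66], y = 66
After iteration 9: v = 5, new_list = [12, 13, 30, 32, 37, 41, 55, 66, 71], y = 71
Loop ends.
new_list[-1] = 71

Final answer: 71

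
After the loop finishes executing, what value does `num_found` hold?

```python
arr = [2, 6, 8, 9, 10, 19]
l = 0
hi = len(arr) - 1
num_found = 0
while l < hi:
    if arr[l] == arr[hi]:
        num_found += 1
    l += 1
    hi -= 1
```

Let's trace through this code step by step.

Initialize: arr = [2, 6, 8, 9, 10, 19]
Initialize: l = 0
Initialize: hi = 5
Initialize: num_found = 0
Entering loop: while l < hi:
After iteration 1: l = 1, hi = 4, num_found = 0
After iteration 2: l = 2, hi = 3, num_found = 0
After iteration 3: l = 3, hi = 2, num_found = 0
Loop ends.

Final answer: 0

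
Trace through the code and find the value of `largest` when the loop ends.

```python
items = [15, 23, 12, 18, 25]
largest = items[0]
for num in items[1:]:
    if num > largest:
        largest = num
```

Let's trace through this code step by step.

Initialize: items = [15, 23, 12, 18, 25]
Initialize: largest = 15
Entering loop: for num in items[1:]:
After iteration 1: num = 23, largest = 23
After iteration 2: num = 12, largest = 23
After iteration 3: num = 18, largest = 23
After iteration 4: num = 25, largest = 25
Loop ends.

Final answer: 25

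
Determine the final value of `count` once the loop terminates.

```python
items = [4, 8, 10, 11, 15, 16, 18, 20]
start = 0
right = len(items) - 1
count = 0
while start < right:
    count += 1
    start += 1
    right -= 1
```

Let's trace through this code step by step.

Initialize: items = [4, 8, 10, 11, 15, 16, 18, 20]
Initialize: start = 0
Initialize: right = 7
Initialize: count = 0
Entering loop: while start < right:
After iteration 1: start = 1, right = 6, count = 1
After iteration 2: start = 2, right = 5, count = 2
After iteration 3: start = 3, right = 4, count = 3
After iteration 4: start = 4, right = 3, count = 4
Loop ends.

Final answer: 4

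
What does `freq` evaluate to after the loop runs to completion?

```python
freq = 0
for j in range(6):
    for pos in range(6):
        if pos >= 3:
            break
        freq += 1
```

Let's trace through this code step by step.

Initialize: freq = 0
Entering loop: for j in range(6):
After iteration 1: j = 0, freq = 3
After iteration 2: j = 1, freq = 6
After iteration 3: j = 2, freq = 9
After iteration 4: j = 3, freq = 12
After iteration 5: j = 4, freq = 15
After iteration 6: j = 5, freq = 18
Loop ends.

Final answer: 18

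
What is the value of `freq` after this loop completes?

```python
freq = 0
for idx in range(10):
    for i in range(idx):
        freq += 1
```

Let's trace through this code step by step.

Initialize: freq = 0
Entering loop: for idx in range(10):
After iteration 1: idx = 0, freq = 0
After iteration 2: idx = 1, freq = 1, i = 0
After iteration 3: idx = 2, freq = 3, i = 1
After iteration 4: idx = 3, freq = 6, i = 2
After iteration 5: idx = 4, freq = 10, i = 3
After iteration 6: idx = 5, freq = 15, i = 4
After iteration 7: idx = 6, freq = 21, i = 5
After iteration 8: idx = 7, freq = 28, i = 6
After iteration 9: idx = 8, freq = 36, i = 7
After iteration 10: idx = 9, freq = 45, i = 8
Loop ends.

Final answer: 45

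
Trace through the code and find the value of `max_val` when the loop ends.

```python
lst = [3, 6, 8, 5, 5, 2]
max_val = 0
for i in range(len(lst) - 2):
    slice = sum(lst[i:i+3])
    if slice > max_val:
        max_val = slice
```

Let's trace through this code step by step.

Initialize: lst = [3, 6, 8, 5, 5, 2]
Initialize: max_val = 0
Entering loop: for i in range(len(lst) - 2):
After iteration 1: i = 0, max_val = 17, slice = 17
After iteration 2: i = 1, max_val = 19, slice = 19
After iteration 3: i = 2, max_val = 19, slice = 18
After iteration 4: i = 3, max_val = 19, slice = 12
Loop ends.

Final answer: 19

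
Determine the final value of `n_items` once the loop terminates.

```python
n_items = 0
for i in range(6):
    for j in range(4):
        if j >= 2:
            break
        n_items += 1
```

Let's trace through this code step by step.

Initialize: n_items = 0
Entering loop: for i in range(6):
After iteration 1: i = 0, n_items = 2
After iteration 2: i = 1, n_items = 4
After iteration 3: i = 2, n_items = 6
After iteration 4: i = 3, n_items = 8
After iteration 5: i = 4, n_items = 10
After iteration 6: i = 5, n_items = 12
Loop ends.

Final answer: 12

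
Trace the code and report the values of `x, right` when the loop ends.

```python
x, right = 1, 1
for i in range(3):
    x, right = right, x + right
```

Let's trace through this code step by step.

Initialize: x = 1
Initialize: right = 1
Entering loop: for i in range(3):
After iteration 1: i = 0, x = 1, right = 2
After iteration 2: i = 1, x = 2, right = 3
After iteration 3: i = 2, x = 3, right = 5
Loop ends.

Final answer: 3, 5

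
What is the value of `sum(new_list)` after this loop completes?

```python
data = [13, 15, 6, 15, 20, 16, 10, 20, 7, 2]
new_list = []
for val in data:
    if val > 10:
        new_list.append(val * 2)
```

Let's trace through this code step by step.

Initialize: data = [13, 15, 6, 15, 20, 16, 10, 20, 7, 2]
Initialize: new_list = []
Entering loop: for val in data:
After iteration 1: val = 13, new_list = [26]
After iteration 2: val = 15, new_list = [26, 30]
After iteration 3: val = 6, new_list = [26, 30]
After iteration 4: val = 15, new_list = [26, 30, 30]
After iteration 5: val = 20, new_list = [26, 30, 30, 40]
After iteration 6: val = 16, new_list = [26, 30, 30, 40, 32]
After iteration 7: val = 10, new_list = [26, 30, 30, 40, 32]
After iteration 8: val = 20, new_list = [26, 30, 30, 40, 32, 40]
After iteration 9: val = 7, new_list = [26, 30, 30, 40, 32, 40]
After iteration 10: val = 2, new_list = [26, 30, 30, 40, 32, 40]
Loop ends.
sum(new_list) = 198

Final answer: 198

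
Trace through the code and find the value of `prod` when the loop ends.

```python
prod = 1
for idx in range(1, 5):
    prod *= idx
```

Let's trace through this code step by step.

Initialize: prod = 1
Entering loop: for idx in range(1, 5):
After iteration 1: idx = 1, prod = 1
After iteration 2: idx = 2, prod = 2
After iteration 3: idx = 3, prod = 6
After iteration 4: idx = 4, prod = 24
Loop ends.

Final answer: 24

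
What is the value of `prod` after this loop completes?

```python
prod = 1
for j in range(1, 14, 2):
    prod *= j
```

Let's trace through this code step by step.

Initialize: prod = 1
Entering loop: for j in range(1, 14, 2):
After iteration 1: j = 1, prod = 1
After iteration 2: j = 3, prod = 3
After iteration 3: j = 5, prod = 15
After iteration 4: j = 7, prod = 105
After iteration 5: j = 9, prod = 945
After iteration 6: j = 11, prod = 10395
After iteration 7: j = 13, prod = 135135
Loop ends.

Final answer: 135135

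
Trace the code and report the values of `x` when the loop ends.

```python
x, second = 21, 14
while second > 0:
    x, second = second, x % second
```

Let's trace through this code step by step.

Initialize: x = 21
Initialize: second = 14
Entering loop: while second > 0:
After iteration 1: x = 14, second = 7
After iteration 2: x = 7, second = 0
Loop ends.

Final answer: 7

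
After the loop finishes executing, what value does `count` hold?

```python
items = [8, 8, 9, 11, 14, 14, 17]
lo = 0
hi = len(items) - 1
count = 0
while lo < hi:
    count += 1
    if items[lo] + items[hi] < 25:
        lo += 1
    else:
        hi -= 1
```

Let's trace through this code step by step.

Initialize: items = [8, 8, 9, 11, 14, 14, 17]
Initialize: lo = 0
Initialize: hi = 6
Initialize: count = 0
Entering loop: while lo < hi:
After iteration 1: lo = 0, hi = 5, count = 1
After iteration 2: lo = 1, hi = 5, count = 2
After iteration 3: lo = 2, hi = 5, count = 3
After iteration 4: lo = 3, hi = 5, count = 4
After iteration 5: lo = 3, hi = 4, count = 5
After iteration 6: lo = 3, hi = 3, count = 6
Loop ends.

Final answer: 6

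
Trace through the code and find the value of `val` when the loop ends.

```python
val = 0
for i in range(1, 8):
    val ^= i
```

Let's trace through this code step by step.

Initialize: val = 0
Entering loop: for i in range(1, 8):
After iteration 1: i = 1, val = 1
After iteration 2: i = 2, val = 3
After iteration 3: i = 3, val = 0
After iteration 4: i = 4, val = 4
After iteration 5: i = 5, val = 1
After iteration 6: i = 6, val = 7
After iteration 7: i = 7, val = 0
Loop ends.

Final answer: 0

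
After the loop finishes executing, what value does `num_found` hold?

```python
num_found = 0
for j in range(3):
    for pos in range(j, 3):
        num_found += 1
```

Let's trace through this code step by step.

Initialize: num_found = 0
Entering loop: for j in range(3):
After iteration 1: j = 0, num_found = 3
After iteration 2: j = 1, num_found = 5
After iteration 3: j = 2, num_found = 6
Loop ends.

Final answer: 6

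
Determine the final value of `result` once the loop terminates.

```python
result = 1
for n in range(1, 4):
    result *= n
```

Let's trace through this code step by step.

Initialize: result = 1
Entering loop: for n in range(1, 4):
After iteration 1: n = 1, result = 1
After iteration 2: n = 2, result = 2
After iteration 3: n = 3, result = 6
Loop ends.

Final answer: 6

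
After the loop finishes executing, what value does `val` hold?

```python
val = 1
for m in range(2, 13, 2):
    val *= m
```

Let's trace through this code step by step.

Initialize: val = 1
Entering loop: for m in range(2, 13, 2):
After iteration 1: m = 2, val = 2
After iteration 2: m = 4, val = 8
After iteration 3: m = 6, val = 48
After iteration 4: m = 8, val = 384
After iteration 5: m = 10, val = 3840
After iteration 6: m = 12, val = 46080
Loop ends.

Final answer: 46080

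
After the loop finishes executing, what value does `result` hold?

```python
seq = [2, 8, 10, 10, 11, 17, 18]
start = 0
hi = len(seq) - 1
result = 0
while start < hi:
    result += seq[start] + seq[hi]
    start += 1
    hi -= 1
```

Let's trace through this code step by step.

Initialize: seq = [2, 8, 10, 10, 11, 17, 18]
Initialize: start = 0
Initialize: hi = 6
Initialize: result = 0
Entering loop: while start < hi:
After iteration 1: start = 1, hi = 5, result = 20
After iteration 2: start = 2, hi = 4, result = 45
After iteration 3: start = 3, hi = 3, result = 66
Loop ends.

Final answer: 66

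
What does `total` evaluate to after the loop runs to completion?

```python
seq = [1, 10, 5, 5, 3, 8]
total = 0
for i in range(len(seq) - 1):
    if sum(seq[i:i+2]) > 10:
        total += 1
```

Let's trace through this code step by step.

Initialize: seq = [1, 10, 5, 5, 3, 8]
Initialize: total = 0
Entering loop: for i in range(len(seq) - 1):
After iteration 1: i = 0, total = 1
After iteration 2: i = 1, total = 2
After iteration 3: i = 2, total = 2
After iteration 4: i = 3, total = 2
After iteration 5: i = 4, total = 3
Loop ends.

Final answer: 3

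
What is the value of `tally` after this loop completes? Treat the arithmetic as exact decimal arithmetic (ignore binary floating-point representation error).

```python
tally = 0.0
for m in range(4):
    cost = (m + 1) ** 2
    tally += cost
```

Let's trace through this code step by step.

Initialize: tally = 0.0
Entering loop: for m in range(4):
After iteration 1: m = 0, tally = 1.0, cost = 1
After iteration 2: m = 1, tally = 5.0, cost = 4
After iteration 3: m = 2, tally = 14.0, cost = 9
After iteration 4: m = 3, tally = 30.0, cost = 16
Loop ends.

Final answer: 30.0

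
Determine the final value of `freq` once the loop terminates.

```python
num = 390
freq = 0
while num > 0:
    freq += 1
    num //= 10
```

Let's trace through this code step by step.

Initialize: num = 390
Initialize: freq = 0
Entering loop: while num > 0:
After iteration 1: num = 39, freq = 1
After iteration 2: num = 3, freq = 2
After iteration 3: num = 0, freq = 3
Loop ends.

Final answer: 3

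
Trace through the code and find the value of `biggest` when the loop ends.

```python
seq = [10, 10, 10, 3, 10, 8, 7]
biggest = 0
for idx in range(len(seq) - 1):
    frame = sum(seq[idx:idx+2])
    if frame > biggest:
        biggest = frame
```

Let's trace through this code step by step.

Initialize: seq = [10, 10, 10, 3, 10, 8, 7]
Initialize: biggest = 0
Entering loop: for idx in range(len(seq) - 1):
After iteration 1: idx = 0, biggest = 20, frame = 20
After iteration 2: idx = 1, biggest = 20, frame = 20
After iteration 3: idx = 2, biggest = 20, frame = 13
After iteration 4: idx = 3, biggest = 20, frame = 13
After iteration 5: idx = 4, biggest = 20, frame = 18
After iteration 6: idx = 5, biggest = 20, frame = 15
Loop ends.

Final answer: 20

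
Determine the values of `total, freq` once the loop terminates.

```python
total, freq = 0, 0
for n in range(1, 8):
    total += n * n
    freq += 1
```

Let's trace through this code step by step.

Initialize: total = 0
Initialize: freq = 0
Entering loop: for n in range(1, 8):
After iteration 1: n = 1, total = 1, freq = 1
After iteration 2: n = 2, total = 5, freq = 2
After iteration 3: n = 3, total = 14, freq = 3
After iteration 4: n = 4, total = 30, freq = 4
After iteration 5: n = 5, total = 55, freq = 5
After iteration 6: n = 6, total = 91, freq = 6
After iteration 7: n = 7, total = 140, freq = 7
Loop ends.

Final answer: 140, 7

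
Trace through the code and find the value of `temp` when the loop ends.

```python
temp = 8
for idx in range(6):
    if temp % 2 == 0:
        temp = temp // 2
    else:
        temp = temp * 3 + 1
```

Let's trace through this code step by step.

Initialize: temp = 8
Entering loop: for idx in range(6):
After iteration 1: idx = 0, temp = 4
After iteration 2: idx = 1, temp = 2
After iteration 3: idx = 2, temp = 1
After iteration 4: idx = 3, temp = 4
After iteration 5: idx = 4, temp = 2
After iteration 6: idx = 5, temp = 1
Loop ends.

Final answer: 1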